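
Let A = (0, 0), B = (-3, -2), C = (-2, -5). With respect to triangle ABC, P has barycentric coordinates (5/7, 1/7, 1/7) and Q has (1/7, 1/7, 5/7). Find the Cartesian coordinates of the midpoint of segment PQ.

Barycentric coordinates of the midpoint are the average: (3/7, 1/7, 3/7).
Converting: (3/7)·A + (1/7)·B + (3/7)·C = (-9/7, -17/7).

(-9/7, -17/7)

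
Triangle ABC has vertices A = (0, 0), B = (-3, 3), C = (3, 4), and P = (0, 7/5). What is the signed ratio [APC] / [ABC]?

1/5

[ABC] = ½·(0·(3−4) + (-3)·(4−0) + 3·(0−3)) = ½·(0 − 12 − 9) = -21/2.
[APC] = ½·(0·(7/5−4) + 0·(4−0) + 3·(0−(7/5))) = ½·(0 + 0 − 21/5) = -21/10, so the ratio is (-21/10)/(-21/2) = 1/5.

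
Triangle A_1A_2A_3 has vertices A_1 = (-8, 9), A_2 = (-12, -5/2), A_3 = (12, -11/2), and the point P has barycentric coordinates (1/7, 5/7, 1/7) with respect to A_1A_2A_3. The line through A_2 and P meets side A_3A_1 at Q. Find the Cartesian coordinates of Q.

Line A_2P meets A_3A_1 where the A_2-coordinate vanishes; zeroing P's A_2-weight and renormalizing leaves A_3, A_1-weights 1/7 : 1/7 → (1/2, 1/2).
So Q = (1/2)·A_3 + (1/2)·A_1 = (2, 7/4).

(2, 7/4)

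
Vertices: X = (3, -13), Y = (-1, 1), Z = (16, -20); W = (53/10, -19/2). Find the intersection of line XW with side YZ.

(44/7, -8)

Barycentric coordinates of W with respect to XYZ: (3/10, 2/5, 3/10).
On side YZ the X-coordinate is zero; dropping W's X-weight 3/10 and renormalizing the remaining 2/5 : 3/10 gives weights 4/7, 3/7 on Y, Z.
V = (4/7)·(-1, 1) + (3/7)·(16, -20) = (44/7, -8).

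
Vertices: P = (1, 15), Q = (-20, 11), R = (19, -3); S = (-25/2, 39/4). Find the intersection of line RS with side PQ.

Barycentric coordinates of S with respect to PQR: (1/8, 3/4, 1/8).
On side PQ the R-coordinate is zero; dropping S's R-weight 1/8 and renormalizing the remaining 1/8 : 3/4 gives weights 1/7, 6/7 on P, Q.
T = (1/7)·(1, 15) + (6/7)·(-20, 11) = (-17, 81/7).

(-17, 81/7)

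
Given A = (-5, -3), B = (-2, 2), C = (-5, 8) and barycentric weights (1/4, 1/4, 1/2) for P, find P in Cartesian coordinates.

P = (1/4)·A + (1/4)·B + (1/2)·C.
x-coordinate: (1/4)·(-5) + (1/4)·(-2) + (1/2)·(-5) = -17/4.
y-coordinate: (1/4)·(-3) + (1/4)·2 + (1/2)·8 = 15/4.

(-17/4, 15/4)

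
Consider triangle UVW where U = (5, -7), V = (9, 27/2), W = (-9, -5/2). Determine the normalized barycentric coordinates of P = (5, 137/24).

(1/4, 7/12, 1/6)

Signed area of the reference triangle: [UVW] = ½·(5·(27/2−(-5/2)) + 9·(-5/2−(-7)) + (-9)·(-7−(27/2))) = ½·(80 + 81/2 + 369/2) = 305/2.
[PVW] = ½·(5·(27/2−(-5/2)) + 9·(-5/2−(137/24)) + (-9)·(137/24−(27/2))) = ½·(80 − 591/8 + 561/8) = 305/8, so the U-coordinate is (305/8)/(305/2) = 1/4.
[UPW] = ½·(5·(137/24−(-5/2)) + 5·(-5/2−(-7)) + (-9)·(-7−(137/24))) = ½·(985/24 + 45/2 + 915/8) = 2135/24, so the V-coordinate is 7/12.
[UVP] = ½·(5·(27/2−(137/24)) + 9·(137/24−(-7)) + 5·(-7−(27/2))) = ½·(935/24 + 915/8 − 205/2) = 305/12, so the W-coordinate is 1/6.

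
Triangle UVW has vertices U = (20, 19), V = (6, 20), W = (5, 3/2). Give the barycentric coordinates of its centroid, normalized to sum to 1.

The centroid is the average of the vertices, so each weight is 1/3.

(1/3, 1/3, 1/3)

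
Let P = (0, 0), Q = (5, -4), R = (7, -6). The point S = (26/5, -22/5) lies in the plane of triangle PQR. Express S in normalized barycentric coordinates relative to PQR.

(1/5, 1/5, 3/5)

Signed area of the reference triangle: [PQR] = ½·(0·(-4−(-6)) + 5·(-6−0) + 7·(0−(-4))) = ½·(0 − 30 + 28) = -1.
[SQR] = ½·((26/5)·(-4−(-6)) + 5·(-6−(-22/5)) + 7·(-22/5−(-4))) = ½·(52/5 − 8 − 14/5) = -1/5, so the P-coordinate is (-1/5)/(-1) = 1/5.
[PSR] = ½·(0·(-22/5−(-6)) + (26/5)·(-6−0) + 7·(0−(-22/5))) = ½·(0 − 156/5 + 154/5) = -1/5, so the Q-coordinate is 1/5.
[PQS] = ½·(0·(-4−(-22/5)) + 5·(-22/5−0) + (26/5)·(0−(-4))) = ½·(0 − 22 + 104/5) = -3/5, so the R-coordinate is 3/5.
Check: 1/5 + 1/5 + 3/5 = 1.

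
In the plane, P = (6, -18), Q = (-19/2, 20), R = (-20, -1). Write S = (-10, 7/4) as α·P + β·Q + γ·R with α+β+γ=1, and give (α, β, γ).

Signed area of the reference triangle: [PQR] = ½·(6·(20−(-1)) + (-19/2)·(-1−(-18)) + (-20)·(-18−20)) = ½·(126 − 323/2 + 760) = 1449/4.
[SQR] = ½·((-10)·(20−(-1)) + (-19/2)·(-1−(7/4)) + (-20)·(7/4−20)) = ½·(-210 + 209/8 + 365) = 1449/16, so the P-coordinate is (1449/16)/(1449/4) = 1/4.
[PSR] = ½·(6·(7/4−(-1)) + (-10)·(-1−(-18)) + (-20)·(-18−(7/4))) = ½·(33/2 − 170 + 395) = 483/4, so the Q-coordinate is 1/3.
[PQS] = ½·(6·(20−(7/4)) + (-19/2)·(7/4−(-18)) + (-10)·(-18−20)) = ½·(219/2 − 1501/8 + 380) = 2415/16, so the R-coordinate is 5/12.
Check: 1/4 + 1/3 + 5/12 = 1.

(1/4, 1/3, 5/12)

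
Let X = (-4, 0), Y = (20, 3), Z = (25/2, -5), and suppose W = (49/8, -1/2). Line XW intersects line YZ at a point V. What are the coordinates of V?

(65/4, -1)

Barycentric coordinates of W with respect to XYZ: (1/2, 1/4, 1/4).
On side YZ the X-coordinate is zero; dropping W's X-weight 1/2 and renormalizing the remaining 1/4 : 1/4 gives weights 1/2, 1/2 on Y, Z.
V = (1/2)·(20, 3) + (1/2)·(25/2, -5) = (65/4, -1).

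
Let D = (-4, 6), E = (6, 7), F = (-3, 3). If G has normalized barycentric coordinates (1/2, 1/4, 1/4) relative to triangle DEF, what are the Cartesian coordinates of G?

G = (1/2)·D + (1/4)·E + (1/4)·F.
x-coordinate: (1/2)·(-4) + (1/4)·6 + (1/4)·(-3) = -5/4.
y-coordinate: (1/2)·6 + (1/4)·7 + (1/4)·3 = 11/2.

(-5/4, 11/2)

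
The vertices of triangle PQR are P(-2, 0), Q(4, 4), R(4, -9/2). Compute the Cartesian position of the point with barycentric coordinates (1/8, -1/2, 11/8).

(13/4, -131/16)

S = (1/8)·P + (-1/2)·Q + (11/8)·R.
x-coordinate: (1/8)·(-2) + (-1/2)·4 + (11/8)·4 = 13/4.
y-coordinate: (1/8)·0 + (-1/2)·4 + (11/8)·(-9/2) = -131/16.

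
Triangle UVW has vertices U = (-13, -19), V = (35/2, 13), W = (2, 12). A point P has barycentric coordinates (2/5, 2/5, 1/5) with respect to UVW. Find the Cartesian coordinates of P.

P = (2/5)·U + (2/5)·V + (1/5)·W.
x-coordinate: (2/5)·(-13) + (2/5)·(35/2) + (1/5)·2 = 11/5.
y-coordinate: (2/5)·(-19) + (2/5)·13 + (1/5)·12 = 0.

(11/5, 0)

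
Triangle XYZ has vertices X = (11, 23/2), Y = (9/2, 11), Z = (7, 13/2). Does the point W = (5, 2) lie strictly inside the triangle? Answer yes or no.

Barycentric coordinates of W: (-81/122, -16/61, 235/122).
The three coordinates are negative, negative, positive; a point is interior exactly when all three are positive.

no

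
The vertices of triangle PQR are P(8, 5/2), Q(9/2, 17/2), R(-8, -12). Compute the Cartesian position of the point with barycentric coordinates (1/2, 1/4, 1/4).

S = (1/2)·P + (1/4)·Q + (1/4)·R.
x-coordinate: (1/2)·8 + (1/4)·(9/2) + (1/4)·(-8) = 25/8.
y-coordinate: (1/2)·(5/2) + (1/4)·(17/2) + (1/4)·(-12) = 3/8.

(25/8, 3/8)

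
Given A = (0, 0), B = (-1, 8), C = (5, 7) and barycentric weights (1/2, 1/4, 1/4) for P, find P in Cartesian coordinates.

(1, 15/4)

P = (1/2)·A + (1/4)·B + (1/4)·C.
x-coordinate: (1/2)·0 + (1/4)·(-1) + (1/4)·5 = 1.
y-coordinate: (1/2)·0 + (1/4)·8 + (1/4)·7 = 15/4.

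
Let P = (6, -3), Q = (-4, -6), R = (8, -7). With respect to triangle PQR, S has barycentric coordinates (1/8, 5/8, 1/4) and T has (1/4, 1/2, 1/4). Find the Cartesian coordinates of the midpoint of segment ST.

(7/8, -91/16)

Barycentric coordinates of the midpoint are the average: (3/16, 9/16, 1/4).
Converting: (3/16)·P + (9/16)·Q + (1/4)·R = (7/8, -91/16).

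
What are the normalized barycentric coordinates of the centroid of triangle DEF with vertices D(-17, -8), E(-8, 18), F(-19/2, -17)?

The centroid is the average of the vertices, so each weight is 1/3.

(1/3, 1/3, 1/3)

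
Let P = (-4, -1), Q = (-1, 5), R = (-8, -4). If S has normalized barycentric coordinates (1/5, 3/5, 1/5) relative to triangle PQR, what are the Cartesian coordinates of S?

(-3, 2)

S = (1/5)·P + (3/5)·Q + (1/5)·R.
x-coordinate: (1/5)·(-4) + (3/5)·(-1) + (1/5)·(-8) = -3.
y-coordinate: (1/5)·(-1) + (3/5)·5 + (1/5)·(-4) = 2.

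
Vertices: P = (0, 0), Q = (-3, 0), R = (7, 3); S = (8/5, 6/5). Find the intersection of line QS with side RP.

(14/3, 2)

Barycentric coordinates of S with respect to PQR: (1/5, 2/5, 2/5).
On side RP the Q-coordinate is zero; dropping S's Q-weight 2/5 and renormalizing the remaining 2/5 : 1/5 gives weights 2/3, 1/3 on R, P.
T = (2/3)·(7, 3) + (1/3)·(0, 0) = (14/3, 2).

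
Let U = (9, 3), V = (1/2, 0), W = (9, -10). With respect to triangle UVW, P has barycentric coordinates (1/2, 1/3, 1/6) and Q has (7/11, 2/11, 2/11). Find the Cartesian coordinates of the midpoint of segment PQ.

Barycentric coordinates of the midpoint are the average: (25/44, 17/66, 23/132).
Converting: (25/44)·U + (17/66)·V + (23/132)·W = (899/132, -5/132).

(899/132, -5/132)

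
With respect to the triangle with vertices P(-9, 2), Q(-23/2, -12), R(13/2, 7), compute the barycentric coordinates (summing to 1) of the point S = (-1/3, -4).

(-1/3, 2/3, 2/3)

Signed area of the reference triangle: [PQR] = ½·((-9)·(-12−7) + (-23/2)·(7−2) + (13/2)·(2−(-12))) = ½·(171 − 115/2 + 91) = 409/4.
[SQR] = ½·((-1/3)·(-12−7) + (-23/2)·(7−(-4)) + (13/2)·(-4−(-12))) = ½·(19/3 − 253/2 + 52) = -409/12, so the P-coordinate is (-409/12)/(409/4) = -1/3.
[PSR] = ½·((-9)·(-4−7) + (-1/3)·(7−2) + (13/2)·(2−(-4))) = ½·(99 − 5/3 + 39) = 409/6, so the Q-coordinate is 2/3.
[PQS] = ½·((-9)·(-12−(-4)) + (-23/2)·(-4−2) + (-1/3)·(2−(-12))) = ½·(72 + 69 − 14/3) = 409/6, so the R-coordinate is 2/3.
Check: -1/3 + 2/3 + 2/3 = 1.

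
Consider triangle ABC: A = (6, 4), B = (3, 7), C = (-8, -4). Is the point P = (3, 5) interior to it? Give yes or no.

Barycentric coordinates of P: (1/3, 19/33, 1/11).
The three coordinates are positive, positive, positive; a point is interior exactly when all three are positive.

yes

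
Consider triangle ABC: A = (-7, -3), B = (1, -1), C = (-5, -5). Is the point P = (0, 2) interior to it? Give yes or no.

no

Barycentric coordinates of P: (11/10, 6/5, -13/10).
The three coordinates are positive, positive, negative; a point is interior exactly when all three are positive.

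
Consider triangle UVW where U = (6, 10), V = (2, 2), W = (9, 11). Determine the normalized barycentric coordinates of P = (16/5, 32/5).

(1, 2/5, -2/5)

Signed area of the reference triangle: [UVW] = ½·(6·(2−11) + 2·(11−10) + 9·(10−2)) = ½·(-54 + 2 + 72) = 10.
[PVW] = ½·((16/5)·(2−11) + 2·(11−(32/5)) + 9·(32/5−2)) = ½·(-144/5 + 46/5 + 198/5) = 10, so the U-coordinate is 10/10 = 1.
[UPW] = ½·(6·(32/5−11) + (16/5)·(11−10) + 9·(10−(32/5))) = ½·(-138/5 + 16/5 + 162/5) = 4, so the V-coordinate is 2/5.
[UVP] = ½·(6·(2−(32/5)) + 2·(32/5−10) + (16/5)·(10−2)) = ½·(-132/5 − 36/5 + 128/5) = -4, so the W-coordinate is -2/5.
Check: 1 + 2/5 − 2/5 = 1.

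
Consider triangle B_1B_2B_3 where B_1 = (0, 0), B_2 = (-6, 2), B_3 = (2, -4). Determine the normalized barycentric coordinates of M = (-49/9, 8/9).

Signed area of the reference triangle: [B_1B_2B_3] = ½·(0·(2−(-4)) + (-6)·(-4−0) + 2·(0−2)) = ½·(0 + 24 − 4) = 10.
[MB_2B_3] = ½·((-49/9)·(2−(-4)) + (-6)·(-4−(8/9)) + 2·(8/9−2)) = ½·(-98/3 + 88/3 − 20/9) = -25/9, so the B_1-coordinate is (-25/9)/10 = -5/18.
[B_1MB_3] = ½·(0·(8/9−(-4)) + (-49/9)·(-4−0) + 2·(0−(8/9))) = ½·(0 + 196/9 − 16/9) = 10, so the B_2-coordinate is 1.
[B_1B_2M] = ½·(0·(2−(8/9)) + (-6)·(8/9−0) + (-49/9)·(0−2)) = ½·(0 − 16/3 + 98/9) = 25/9, so the B_3-coordinate is 5/18.

(-5/18, 1, 5/18)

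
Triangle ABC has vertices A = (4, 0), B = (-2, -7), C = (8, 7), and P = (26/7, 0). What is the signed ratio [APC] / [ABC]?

1/7

[ABC] = ½·(4·(-7−7) + (-2)·(7−0) + 8·(0−(-7))) = ½·(-56 − 14 + 56) = -7.
[APC] = ½·(4·(0−7) + (26/7)·(7−0) + 8·(0−0)) = ½·(-28 + 26 + 0) = -1, so the ratio is (-1)/(-7) = 1/7.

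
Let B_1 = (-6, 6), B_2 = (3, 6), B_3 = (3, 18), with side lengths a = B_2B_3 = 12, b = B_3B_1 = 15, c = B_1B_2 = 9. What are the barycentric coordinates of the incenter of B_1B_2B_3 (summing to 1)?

(1/3, 5/12, 1/4)

The incenter has barycentric coordinates proportional to the opposite side lengths: (12 : 15 : 9).
Normalizing by 12+15+9 = 36 gives (1/3, 5/12, 1/4).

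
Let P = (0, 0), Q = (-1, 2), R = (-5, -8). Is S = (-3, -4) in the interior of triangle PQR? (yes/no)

yes

Barycentric coordinates of S: (2/9, 2/9, 5/9).
The three coordinates are positive, positive, positive; a point is interior exactly when all three are positive.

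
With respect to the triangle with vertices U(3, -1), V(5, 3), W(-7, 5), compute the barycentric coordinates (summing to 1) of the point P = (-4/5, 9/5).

Signed area of the reference triangle: [UVW] = ½·(3·(3−5) + 5·(5−(-1)) + (-7)·(-1−3)) = ½·(-6 + 30 + 28) = 26.
[PVW] = ½·((-4/5)·(3−5) + 5·(5−(9/5)) + (-7)·(9/5−3)) = ½·(8/5 + 16 + 42/5) = 13, so the U-coordinate is 13/26 = 1/2.
[UPW] = ½·(3·(9/5−5) + (-4/5)·(5−(-1)) + (-7)·(-1−(9/5))) = ½·(-48/5 − 24/5 + 98/5) = 13/5, so the V-coordinate is 1/10.
[UVP] = ½·(3·(3−(9/5)) + 5·(9/5−(-1)) + (-4/5)·(-1−3)) = ½·(18/5 + 14 + 16/5) = 52/5, so the W-coordinate is 2/5.

(1/2, 1/10, 2/5)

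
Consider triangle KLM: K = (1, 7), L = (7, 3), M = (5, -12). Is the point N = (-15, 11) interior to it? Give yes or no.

Barycentric coordinates of N: (173/49, -144/49, 20/49).
The three coordinates are positive, negative, positive; a point is interior exactly when all three are positive.

no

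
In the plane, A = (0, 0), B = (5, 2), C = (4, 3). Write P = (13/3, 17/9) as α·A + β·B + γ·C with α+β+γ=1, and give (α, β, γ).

Signed area of the reference triangle: [ABC] = ½·(0·(2−3) + 5·(3−0) + 4·(0−2)) = ½·(0 + 15 − 8) = 7/2.
[PBC] = ½·((13/3)·(2−3) + 5·(3−(17/9)) + 4·(17/9−2)) = ½·(-13/3 + 50/9 − 4/9) = 7/18, so the A-coordinate is (7/18)/(7/2) = 1/9.
[APC] = ½·(0·(17/9−3) + (13/3)·(3−0) + 4·(0−(17/9))) = ½·(0 + 13 − 68/9) = 49/18, so the B-coordinate is 7/9.
[ABP] = ½·(0·(2−(17/9)) + 5·(17/9−0) + (13/3)·(0−2)) = ½·(0 + 85/9 − 26/3) = 7/18, so the C-coordinate is 1/9.
Check: 1/9 + 7/9 + 1/9 = 1.

(1/9, 7/9, 1/9)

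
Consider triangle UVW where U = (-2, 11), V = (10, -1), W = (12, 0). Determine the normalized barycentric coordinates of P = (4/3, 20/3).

Signed area of the reference triangle: [UVW] = ½·((-2)·(-1−0) + 10·(0−11) + 12·(11−(-1))) = ½·(2 − 110 + 144) = 18.
[PVW] = ½·((4/3)·(-1−0) + 10·(0−(20/3)) + 12·(20/3−(-1))) = ½·(-4/3 − 200/3 + 92) = 12, so the U-coordinate is 12/18 = 2/3.
[UPW] = ½·((-2)·(20/3−0) + (4/3)·(0−11) + 12·(11−(20/3))) = ½·(-40/3 − 44/3 + 52) = 12, so the V-coordinate is 2/3.
[UVP] = ½·((-2)·(-1−(20/3)) + 10·(20/3−11) + (4/3)·(11−(-1))) = ½·(46/3 − 130/3 + 16) = -6, so the W-coordinate is -1/3.

(2/3, 2/3, -1/3)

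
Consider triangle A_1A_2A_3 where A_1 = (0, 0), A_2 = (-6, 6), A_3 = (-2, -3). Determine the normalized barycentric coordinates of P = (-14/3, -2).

Signed area of the reference triangle: [A_1A_2A_3] = ½·(0·(6−(-3)) + (-6)·(-3−0) + (-2)·(0−6)) = ½·(0 + 18 + 12) = 15.
[PA_2A_3] = ½·((-14/3)·(6−(-3)) + (-6)·(-3−(-2)) + (-2)·(-2−6)) = ½·(-42 + 6 + 16) = -10, so the A_1-coordinate is (-10)/15 = -2/3.
[A_1PA_3] = ½·(0·(-2−(-3)) + (-14/3)·(-3−0) + (-2)·(0−(-2))) = ½·(0 + 14 − 4) = 5, so the A_2-coordinate is 1/3.
[A_1A_2P] = ½·(0·(6−(-2)) + (-6)·(-2−0) + (-14/3)·(0−6)) = ½·(0 + 12 + 28) = 20, so the A_3-coordinate is 4/3.
Check: -2/3 + 1/3 + 4/3 = 1.

(-2/3, 1/3, 4/3)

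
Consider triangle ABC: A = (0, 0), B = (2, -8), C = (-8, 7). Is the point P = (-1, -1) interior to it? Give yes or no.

Barycentric coordinates of P: (1/2, 3/10, 1/5).
The three coordinates are positive, positive, positive; a point is interior exactly when all three are positive.

yes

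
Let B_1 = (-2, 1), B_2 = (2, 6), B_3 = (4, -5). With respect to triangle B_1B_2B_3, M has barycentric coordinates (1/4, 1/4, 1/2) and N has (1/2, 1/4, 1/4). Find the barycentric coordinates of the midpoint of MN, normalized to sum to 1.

(3/8, 1/4, 3/8)

Since both coordinate triples sum to 1, the midpoint's barycentrics are the componentwise average.
(1/4+1/2)/2 = 3/8; similarly 1/4 and 3/8.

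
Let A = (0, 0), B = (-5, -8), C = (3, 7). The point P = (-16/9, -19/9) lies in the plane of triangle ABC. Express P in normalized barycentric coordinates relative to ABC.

Signed area of the reference triangle: [ABC] = ½·(0·(-8−7) + (-5)·(7−0) + 3·(0−(-8))) = ½·(0 − 35 + 24) = -11/2.
[PBC] = ½·((-16/9)·(-8−7) + (-5)·(7−(-19/9)) + 3·(-19/9−(-8))) = ½·(80/3 − 410/9 + 53/3) = -11/18, so the A-coordinate is (-11/18)/(-11/2) = 1/9.
[APC] = ½·(0·(-19/9−7) + (-16/9)·(7−0) + 3·(0−(-19/9))) = ½·(0 − 112/9 + 19/3) = -55/18, so the B-coordinate is 5/9.
[ABP] = ½·(0·(-8−(-19/9)) + (-5)·(-19/9−0) + (-16/9)·(0−(-8))) = ½·(0 + 95/9 − 128/9) = -11/6, so the C-coordinate is 1/3.
Check: 1/9 + 5/9 + 1/3 = 1.

(1/9, 5/9, 1/3)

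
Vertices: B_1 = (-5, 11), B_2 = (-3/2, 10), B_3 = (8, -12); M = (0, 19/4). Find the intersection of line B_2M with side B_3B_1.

(3/2, -1/2)

Barycentric coordinates of M with respect to B_1B_2B_3: (1/4, 1/2, 1/4).
On side B_3B_1 the B_2-coordinate is zero; dropping M's B_2-weight 1/2 and renormalizing the remaining 1/4 : 1/4 gives weights 1/2, 1/2 on B_3, B_1.
N = (1/2)·(8, -12) + (1/2)·(-5, 11) = (3/2, -1/2).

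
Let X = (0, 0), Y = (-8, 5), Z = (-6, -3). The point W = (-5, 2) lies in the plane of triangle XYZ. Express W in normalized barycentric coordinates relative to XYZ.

(1/3, 1/2, 1/6)

Signed area of the reference triangle: [XYZ] = ½·(0·(5−(-3)) + (-8)·(-3−0) + (-6)·(0−5)) = ½·(0 + 24 + 30) = 27.
[WYZ] = ½·((-5)·(5−(-3)) + (-8)·(-3−2) + (-6)·(2−5)) = ½·(-40 + 40 + 18) = 9, so the X-coordinate is 9/27 = 1/3.
[XWZ] = ½·(0·(2−(-3)) + (-5)·(-3−0) + (-6)·(0−2)) = ½·(0 + 15 + 12) = 27/2, so the Y-coordinate is 1/2.
[XYW] = ½·(0·(5−2) + (-8)·(2−0) + (-5)·(0−5)) = ½·(0 − 16 + 25) = 9/2, so the Z-coordinate is 1/6.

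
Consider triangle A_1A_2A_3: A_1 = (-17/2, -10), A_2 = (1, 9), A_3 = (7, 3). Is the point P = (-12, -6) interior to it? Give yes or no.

no

Barycentric coordinates of P: (56/57, 215/342, -11/18).
The three coordinates are positive, positive, negative; a point is interior exactly when all three are positive.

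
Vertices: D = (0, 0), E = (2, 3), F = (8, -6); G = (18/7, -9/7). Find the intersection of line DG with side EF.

Barycentric coordinates of G with respect to DEF: (4/7, 1/7, 2/7).
On side EF the D-coordinate is zero; dropping G's D-weight 4/7 and renormalizing the remaining 1/7 : 2/7 gives weights 1/3, 2/3 on E, F.
H = (1/3)·(2, 3) + (2/3)·(8, -6) = (6, -3).

(6, -3)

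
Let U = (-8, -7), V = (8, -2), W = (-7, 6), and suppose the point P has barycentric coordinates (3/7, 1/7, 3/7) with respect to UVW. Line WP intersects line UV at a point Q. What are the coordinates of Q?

Line WP meets UV where the W-coordinate vanishes; zeroing P's W-weight and renormalizing leaves U, V-weights 3/7 : 1/7 → (3/4, 1/4).
So Q = (3/4)·U + (1/4)·V = (-4, -23/4).

(-4, -23/4)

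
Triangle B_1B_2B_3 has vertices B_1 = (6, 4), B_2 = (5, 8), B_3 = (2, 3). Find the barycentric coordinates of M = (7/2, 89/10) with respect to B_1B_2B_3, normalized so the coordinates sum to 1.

Signed area of the reference triangle: [B_1B_2B_3] = ½·(6·(8−3) + 5·(3−4) + 2·(4−8)) = ½·(30 − 5 − 8) = 17/2.
[MB_2B_3] = ½·((7/2)·(8−3) + 5·(3−(89/10)) + 2·(89/10−8)) = ½·(35/2 − 59/2 + 9/5) = -51/10, so the B_1-coordinate is (-51/10)/(17/2) = -3/5.
[B_1MB_3] = ½·(6·(89/10−3) + (7/2)·(3−4) + 2·(4−(89/10))) = ½·(177/5 − 7/2 − 49/5) = 221/20, so the B_2-coordinate is 13/10.
[B_1B_2M] = ½·(6·(8−(89/10)) + 5·(89/10−4) + (7/2)·(4−8)) = ½·(-27/5 + 49/2 − 14) = 51/20, so the B_3-coordinate is 3/10.

(-3/5, 13/10, 3/10)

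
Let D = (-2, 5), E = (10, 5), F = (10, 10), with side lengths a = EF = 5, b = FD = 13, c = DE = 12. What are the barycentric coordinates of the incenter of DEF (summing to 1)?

(1/6, 13/30, 2/5)

The incenter has barycentric coordinates proportional to the opposite side lengths: (5 : 13 : 12).
Normalizing by 5+13+12 = 30 gives (1/6, 13/30, 2/5).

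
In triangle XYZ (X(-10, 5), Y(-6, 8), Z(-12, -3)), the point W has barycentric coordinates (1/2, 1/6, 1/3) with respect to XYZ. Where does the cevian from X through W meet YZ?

(-10, 2/3)

Line XW meets YZ where the X-coordinate vanishes; zeroing W's X-weight and renormalizing leaves Y, Z-weights 1/6 : 1/3 → (1/3, 2/3).
So V = (1/3)·Y + (2/3)·Z = (-10, 2/3).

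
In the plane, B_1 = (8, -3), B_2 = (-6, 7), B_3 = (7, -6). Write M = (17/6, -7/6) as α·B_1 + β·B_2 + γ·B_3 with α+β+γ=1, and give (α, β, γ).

Signed area of the reference triangle: [B_1B_2B_3] = ½·(8·(7−(-6)) + (-6)·(-6−(-3)) + 7·(-3−7)) = ½·(104 + 18 − 70) = 26.
[MB_2B_3] = ½·((17/6)·(7−(-6)) + (-6)·(-6−(-7/6)) + 7·(-7/6−7)) = ½·(221/6 + 29 − 343/6) = 13/3, so the B_1-coordinate is (13/3)/26 = 1/6.
[B_1MB_3] = ½·(8·(-7/6−(-6)) + (17/6)·(-6−(-3)) + 7·(-3−(-7/6))) = ½·(116/3 − 17/2 − 77/6) = 26/3, so the B_2-coordinate is 1/3.
[B_1B_2M] = ½·(8·(7−(-7/6)) + (-6)·(-7/6−(-3)) + (17/6)·(-3−7)) = ½·(196/3 − 11 − 85/3) = 13, so the B_3-coordinate is 1/2.

(1/6, 1/3, 1/2)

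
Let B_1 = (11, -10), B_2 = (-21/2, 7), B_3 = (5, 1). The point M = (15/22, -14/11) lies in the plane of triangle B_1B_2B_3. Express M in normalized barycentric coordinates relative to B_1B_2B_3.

Signed area of the reference triangle: [B_1B_2B_3] = ½·(11·(7−1) + (-21/2)·(1−(-10)) + 5·(-10−7)) = ½·(66 − 231/2 − 85) = -269/4.
[MB_2B_3] = ½·((15/22)·(7−1) + (-21/2)·(1−(-14/11)) + 5·(-14/11−7)) = ½·(45/11 − 525/22 − 455/11) = -1345/44, so the B_1-coordinate is (-1345/44)/(-269/4) = 5/11.
[B_1MB_3] = ½·(11·(-14/11−1) + (15/22)·(1−(-10)) + 5·(-10−(-14/11))) = ½·(-25 + 15/2 − 480/11) = -1345/44, so the B_2-coordinate is 5/11.
[B_1B_2M] = ½·(11·(7−(-14/11)) + (-21/2)·(-14/11−(-10)) + (15/22)·(-10−7)) = ½·(91 − 1008/11 − 255/22) = -269/44, so the B_3-coordinate is 1/11.

(5/11, 5/11, 1/11)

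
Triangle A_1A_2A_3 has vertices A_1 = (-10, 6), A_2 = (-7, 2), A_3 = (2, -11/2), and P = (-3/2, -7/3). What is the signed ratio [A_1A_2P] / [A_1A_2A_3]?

[A_1A_2A_3] = ½·((-10)·(2−(-11/2)) + (-7)·(-11/2−6) + 2·(6−2)) = ½·(-75 + 161/2 + 8) = 27/4.
[A_1A_2P] = ½·((-10)·(2−(-7/3)) + (-7)·(-7/3−6) + (-3/2)·(6−2)) = ½·(-130/3 + 175/3 − 6) = 9/2, so the ratio is (9/2)/(27/4) = 2/3.

2/3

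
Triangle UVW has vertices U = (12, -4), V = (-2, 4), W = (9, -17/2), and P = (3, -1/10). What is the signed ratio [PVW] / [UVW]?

[UVW] = ½·(12·(4−(-17/2)) + (-2)·(-17/2−(-4)) + 9·(-4−4)) = ½·(150 + 9 − 72) = 87/2.
[PVW] = ½·(3·(4−(-17/2)) + (-2)·(-17/2−(-1/10)) + 9·(-1/10−4)) = ½·(75/2 + 84/5 − 369/10) = 87/10, so the ratio is (87/10)/(87/2) = 1/5.

1/5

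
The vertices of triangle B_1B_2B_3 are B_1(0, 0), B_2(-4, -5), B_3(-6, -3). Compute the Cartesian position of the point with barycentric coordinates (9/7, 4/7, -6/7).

M = (9/7)·B_1 + (4/7)·B_2 + (-6/7)·B_3.
x-coordinate: (9/7)·0 + (4/7)·(-4) + (-6/7)·(-6) = 20/7.
y-coordinate: (9/7)·0 + (4/7)·(-5) + (-6/7)·(-3) = -2/7.

(20/7, -2/7)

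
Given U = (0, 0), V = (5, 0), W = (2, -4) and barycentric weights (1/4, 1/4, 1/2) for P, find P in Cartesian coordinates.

P = (1/4)·U + (1/4)·V + (1/2)·W.
x-coordinate: (1/4)·0 + (1/4)·5 + (1/2)·2 = 9/4.
y-coordinate: (1/4)·0 + (1/4)·0 + (1/2)·(-4) = -2.

(9/4, -2)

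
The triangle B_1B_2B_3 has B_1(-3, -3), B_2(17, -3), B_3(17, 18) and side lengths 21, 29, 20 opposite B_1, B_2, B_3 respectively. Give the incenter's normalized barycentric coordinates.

The incenter has barycentric coordinates proportional to the opposite side lengths: (21 : 29 : 20).
Normalizing by 21+29+20 = 70 gives (3/10, 29/70, 2/7).

(3/10, 29/70, 2/7)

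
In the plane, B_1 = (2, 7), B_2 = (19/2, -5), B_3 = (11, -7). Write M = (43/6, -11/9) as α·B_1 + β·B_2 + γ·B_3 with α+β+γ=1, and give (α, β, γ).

Signed area of the reference triangle: [B_1B_2B_3] = ½·(2·(-5−(-7)) + (19/2)·(-7−7) + 11·(7−(-5))) = ½·(4 − 133 + 132) = 3/2.
[MB_2B_3] = ½·((43/6)·(-5−(-7)) + (19/2)·(-7−(-11/9)) + 11·(-11/9−(-5))) = ½·(43/3 − 494/9 + 374/9) = 1/2, so the B_1-coordinate is (1/2)/(3/2) = 1/3.
[B_1MB_3] = ½·(2·(-11/9−(-7)) + (43/6)·(-7−7) + 11·(7−(-11/9))) = ½·(104/9 − 301/3 + 814/9) = 5/6, so the B_2-coordinate is 5/9.
[B_1B_2M] = ½·(2·(-5−(-11/9)) + (19/2)·(-11/9−7) + (43/6)·(7−(-5))) = ½·(-68/9 − 703/9 + 86) = 1/6, so the B_3-coordinate is 1/9.
Check: 1/3 + 5/9 + 1/9 = 1.

(1/3, 5/9, 1/9)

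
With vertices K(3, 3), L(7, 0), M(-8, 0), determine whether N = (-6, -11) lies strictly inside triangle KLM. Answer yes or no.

no

Barycentric coordinates of N: (-11/3, 127/45, 83/45).
The three coordinates are negative, positive, positive; a point is interior exactly when all three are positive.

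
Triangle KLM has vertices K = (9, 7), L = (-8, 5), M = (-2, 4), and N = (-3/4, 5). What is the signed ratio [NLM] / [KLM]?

1/4

[KLM] = ½·(9·(5−4) + (-8)·(4−7) + (-2)·(7−5)) = ½·(9 + 24 − 4) = 29/2.
[NLM] = ½·((-3/4)·(5−4) + (-8)·(4−5) + (-2)·(5−5)) = ½·(-3/4 + 8 + 0) = 29/8, so the ratio is (29/8)/(29/2) = 1/4.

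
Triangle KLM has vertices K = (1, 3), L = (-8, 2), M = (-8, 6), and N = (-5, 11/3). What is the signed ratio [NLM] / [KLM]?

[KLM] = ½·(1·(2−6) + (-8)·(6−3) + (-8)·(3−2)) = ½·(-4 − 24 − 8) = -18.
[NLM] = ½·((-5)·(2−6) + (-8)·(6−(11/3)) + (-8)·(11/3−2)) = ½·(20 − 56/3 − 40/3) = -6, so the ratio is (-6)/(-18) = 1/3.

1/3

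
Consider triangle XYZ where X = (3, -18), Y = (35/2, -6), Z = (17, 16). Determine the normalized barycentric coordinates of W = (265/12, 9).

Signed area of the reference triangle: [XYZ] = ½·(3·(-6−16) + (35/2)·(16−(-18)) + 17·(-18−(-6))) = ½·(-66 + 595 − 204) = 325/2.
[WYZ] = ½·((265/12)·(-6−16) + (35/2)·(16−9) + 17·(9−(-6))) = ½·(-2915/6 + 245/2 + 255) = -325/6, so the X-coordinate is (-325/6)/(325/2) = -1/3.
[XWZ] = ½·(3·(9−16) + (265/12)·(16−(-18)) + 17·(-18−9)) = ½·(-21 + 4505/6 − 459) = 1625/12, so the Y-coordinate is 5/6.
[XYW] = ½·(3·(-6−9) + (35/2)·(9−(-18)) + (265/12)·(-18−(-6))) = ½·(-45 + 945/2 − 265) = 325/4, so the Z-coordinate is 1/2.
Check: -1/3 + 5/6 + 1/2 = 1.

(-1/3, 5/6, 1/2)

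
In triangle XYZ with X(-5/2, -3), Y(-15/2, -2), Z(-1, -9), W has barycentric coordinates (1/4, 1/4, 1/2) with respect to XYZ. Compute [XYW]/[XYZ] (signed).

1/2

The signed ratio [XYW]/[XYZ] equals the barycentric coordinate of W at vertex Z, which is 1/2.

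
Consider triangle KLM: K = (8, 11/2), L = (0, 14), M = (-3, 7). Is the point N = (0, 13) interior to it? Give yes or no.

yes

Barycentric coordinates of N: (6/163, 141/163, 16/163).
The three coordinates are positive, positive, positive; a point is interior exactly when all three are positive.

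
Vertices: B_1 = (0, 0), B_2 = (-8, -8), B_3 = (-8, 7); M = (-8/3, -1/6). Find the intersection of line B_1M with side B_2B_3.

Barycentric coordinates of M with respect to B_1B_2B_3: (2/3, 1/6, 1/6).
On side B_2B_3 the B_1-coordinate is zero; dropping M's B_1-weight 2/3 and renormalizing the remaining 1/6 : 1/6 gives weights 1/2, 1/2 on B_2, B_3.
N = (1/2)·(-8, -8) + (1/2)·(-8, 7) = (-8, -1/2).

(-8, -1/2)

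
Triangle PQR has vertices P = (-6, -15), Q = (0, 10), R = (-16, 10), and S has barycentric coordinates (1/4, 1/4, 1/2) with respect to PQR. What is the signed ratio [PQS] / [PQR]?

1/2

The signed ratio [PQS]/[PQR] equals the barycentric coordinate of S at vertex R, which is 1/2.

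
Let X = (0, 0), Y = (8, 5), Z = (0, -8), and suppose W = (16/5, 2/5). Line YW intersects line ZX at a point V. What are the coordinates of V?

Barycentric coordinates of W with respect to XYZ: (2/5, 2/5, 1/5).
On side ZX the Y-coordinate is zero; dropping W's Y-weight 2/5 and renormalizing the remaining 1/5 : 2/5 gives weights 1/3, 2/3 on Z, X.
V = (1/3)·(0, -8) + (2/3)·(0, 0) = (0, -8/3).

(0, -8/3)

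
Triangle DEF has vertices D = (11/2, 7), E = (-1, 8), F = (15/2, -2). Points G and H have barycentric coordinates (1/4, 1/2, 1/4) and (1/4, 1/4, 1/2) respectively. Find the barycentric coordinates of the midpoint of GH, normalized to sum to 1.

Since both coordinate triples sum to 1, the midpoint's barycentrics are the componentwise average.
(1/4+1/4)/2 = 1/4; similarly 3/8 and 3/8.

(1/4, 3/8, 3/8)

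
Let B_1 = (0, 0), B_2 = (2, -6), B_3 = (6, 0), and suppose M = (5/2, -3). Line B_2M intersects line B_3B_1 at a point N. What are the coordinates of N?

(3, 0)

Barycentric coordinates of M with respect to B_1B_2B_3: (1/4, 1/2, 1/4).
On side B_3B_1 the B_2-coordinate is zero; dropping M's B_2-weight 1/2 and renormalizing the remaining 1/4 : 1/4 gives weights 1/2, 1/2 on B_3, B_1.
N = (1/2)·(6, 0) + (1/2)·(0, 0) = (3, 0).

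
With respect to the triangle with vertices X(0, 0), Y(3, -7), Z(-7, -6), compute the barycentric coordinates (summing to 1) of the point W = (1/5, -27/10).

(3/5, 3/10, 1/10)

Signed area of the reference triangle: [XYZ] = ½·(0·(-7−(-6)) + 3·(-6−0) + (-7)·(0−(-7))) = ½·(0 − 18 − 49) = -67/2.
[WYZ] = ½·((1/5)·(-7−(-6)) + 3·(-6−(-27/10)) + (-7)·(-27/10−(-7))) = ½·(-1/5 − 99/10 − 301/10) = -201/10, so the X-coordinate is (-201/10)/(-67/2) = 3/5.
[XWZ] = ½·(0·(-27/10−(-6)) + (1/5)·(-6−0) + (-7)·(0−(-27/10))) = ½·(0 − 6/5 − 189/10) = -201/20, so the Y-coordinate is 3/10.
[XYW] = ½·(0·(-7−(-27/10)) + 3·(-27/10−0) + (1/5)·(0−(-7))) = ½·(0 − 81/10 + 7/5) = -67/20, so the Z-coordinate is 1/10.
Check: 3/5 + 3/10 + 1/10 = 1.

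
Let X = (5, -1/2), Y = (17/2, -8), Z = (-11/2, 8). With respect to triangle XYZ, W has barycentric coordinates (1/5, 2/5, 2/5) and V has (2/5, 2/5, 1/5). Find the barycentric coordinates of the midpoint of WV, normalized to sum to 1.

(3/10, 2/5, 3/10)

Since both coordinate triples sum to 1, the midpoint's barycentrics are the componentwise average.
(1/5+2/5)/2 = 3/10; similarly 2/5 and 3/10.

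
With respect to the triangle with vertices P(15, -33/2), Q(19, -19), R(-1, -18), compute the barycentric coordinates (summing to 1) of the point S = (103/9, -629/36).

Signed area of the reference triangle: [PQR] = ½·(15·(-19−(-18)) + 19·(-18−(-33/2)) + (-1)·(-33/2−(-19))) = ½·(-15 − 57/2 − 5/2) = -23.
[SQR] = ½·((103/9)·(-19−(-18)) + 19·(-18−(-629/36)) + (-1)·(-629/36−(-19))) = ½·(-103/9 − 361/36 − 55/36) = -23/2, so the P-coordinate is (-23/2)/(-23) = 1/2.
[PSR] = ½·(15·(-629/36−(-18)) + (103/9)·(-18−(-33/2)) + (-1)·(-33/2−(-629/36))) = ½·(95/12 − 103/6 − 35/36) = -46/9, so the Q-coordinate is 2/9.
[PQS] = ½·(15·(-19−(-629/36)) + 19·(-629/36−(-33/2)) + (103/9)·(-33/2−(-19))) = ½·(-275/12 − 665/36 + 515/18) = -115/18, so the R-coordinate is 5/18.
Check: 1/2 + 2/9 + 5/18 = 1.

(1/2, 2/9, 5/18)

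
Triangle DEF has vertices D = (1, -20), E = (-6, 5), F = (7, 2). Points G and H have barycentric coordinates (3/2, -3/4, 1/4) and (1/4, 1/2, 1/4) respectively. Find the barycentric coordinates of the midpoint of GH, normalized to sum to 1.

Since both coordinate triples sum to 1, the midpoint's barycentrics are the componentwise average.
(3/2+1/4)/2 = 7/8; similarly -1/8 and 1/4.

(7/8, -1/8, 1/4)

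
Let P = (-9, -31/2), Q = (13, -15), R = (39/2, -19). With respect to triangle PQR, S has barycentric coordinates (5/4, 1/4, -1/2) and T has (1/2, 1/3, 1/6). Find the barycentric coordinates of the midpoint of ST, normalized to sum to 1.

(7/8, 7/24, -1/6)

Since both coordinate triples sum to 1, the midpoint's barycentrics are the componentwise average.
(5/4+1/2)/2 = 7/8; similarly 7/24 and -1/6.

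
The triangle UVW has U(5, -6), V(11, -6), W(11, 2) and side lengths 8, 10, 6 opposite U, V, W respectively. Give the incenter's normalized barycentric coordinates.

(1/3, 5/12, 1/4)

The incenter has barycentric coordinates proportional to the opposite side lengths: (8 : 10 : 6).
Normalizing by 8+10+6 = 24 gives (1/3, 5/12, 1/4).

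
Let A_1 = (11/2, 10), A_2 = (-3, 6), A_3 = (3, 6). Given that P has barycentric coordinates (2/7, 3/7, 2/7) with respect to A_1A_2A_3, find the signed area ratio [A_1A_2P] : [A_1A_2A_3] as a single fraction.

2/7

The signed ratio [A_1A_2P]/[A_1A_2A_3] equals the barycentric coordinate of P at vertex A_3, which is 2/7.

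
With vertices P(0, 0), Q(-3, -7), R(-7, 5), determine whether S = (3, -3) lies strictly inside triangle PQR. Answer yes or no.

no

Barycentric coordinates of S: (11/8, 3/32, -15/32).
The three coordinates are positive, positive, negative; a point is interior exactly when all three are positive.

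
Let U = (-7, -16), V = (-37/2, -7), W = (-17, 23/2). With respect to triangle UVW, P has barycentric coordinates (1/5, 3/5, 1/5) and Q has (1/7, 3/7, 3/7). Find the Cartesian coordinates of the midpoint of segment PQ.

Barycentric coordinates of the midpoint are the average: (6/35, 18/35, 11/35).
Converting: (6/35)·U + (18/35)·V + (11/35)·W = (-562/35, -191/70).

(-562/35, -191/70)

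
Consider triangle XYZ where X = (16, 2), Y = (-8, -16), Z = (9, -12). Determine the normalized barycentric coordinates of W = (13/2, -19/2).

Signed area of the reference triangle: [XYZ] = ½·(16·(-16−(-12)) + (-8)·(-12−2) + 9·(2−(-16))) = ½·(-64 + 112 + 162) = 105.
[WYZ] = ½·((13/2)·(-16−(-12)) + (-8)·(-12−(-19/2)) + 9·(-19/2−(-16))) = ½·(-26 + 20 + 117/2) = 105/4, so the X-coordinate is (105/4)/105 = 1/4.
[XWZ] = ½·(16·(-19/2−(-12)) + (13/2)·(-12−2) + 9·(2−(-19/2))) = ½·(40 − 91 + 207/2) = 105/4, so the Y-coordinate is 1/4.
[XYW] = ½·(16·(-16−(-19/2)) + (-8)·(-19/2−2) + (13/2)·(2−(-16))) = ½·(-104 + 92 + 117) = 105/2, so the Z-coordinate is 1/2.
Check: 1/4 + 1/4 + 1/2 = 1.

(1/4, 1/4, 1/2)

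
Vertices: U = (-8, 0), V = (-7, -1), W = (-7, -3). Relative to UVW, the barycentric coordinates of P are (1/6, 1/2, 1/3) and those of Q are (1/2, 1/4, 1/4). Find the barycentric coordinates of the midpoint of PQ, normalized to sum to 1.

Since both coordinate triples sum to 1, the midpoint's barycentrics are the componentwise average.
(1/6+1/2)/2 = 1/3; similarly 3/8 and 7/24.

(1/3, 3/8, 7/24)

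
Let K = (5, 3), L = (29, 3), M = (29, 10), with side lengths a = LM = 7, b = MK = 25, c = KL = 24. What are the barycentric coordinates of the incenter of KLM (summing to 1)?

(1/8, 25/56, 3/7)

The incenter has barycentric coordinates proportional to the opposite side lengths: (7 : 25 : 24).
Normalizing by 7+25+24 = 56 gives (1/8, 25/56, 3/7).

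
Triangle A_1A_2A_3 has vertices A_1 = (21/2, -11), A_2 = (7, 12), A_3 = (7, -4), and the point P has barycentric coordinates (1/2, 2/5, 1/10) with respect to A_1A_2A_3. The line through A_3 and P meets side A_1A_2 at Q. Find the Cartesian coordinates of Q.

Line A_3P meets A_1A_2 where the A_3-coordinate vanishes; zeroing P's A_3-weight and renormalizing leaves A_1, A_2-weights 1/2 : 2/5 → (5/9, 4/9).
So Q = (5/9)·A_1 + (4/9)·A_2 = (161/18, -7/9).

(161/18, -7/9)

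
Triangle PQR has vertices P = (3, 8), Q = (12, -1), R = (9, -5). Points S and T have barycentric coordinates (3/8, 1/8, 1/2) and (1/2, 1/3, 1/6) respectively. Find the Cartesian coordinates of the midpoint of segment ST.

Barycentric coordinates of the midpoint are the average: (7/16, 11/48, 1/3).
Converting: (7/16)·P + (11/48)·Q + (1/3)·R = (113/16, 77/48).

(113/16, 77/48)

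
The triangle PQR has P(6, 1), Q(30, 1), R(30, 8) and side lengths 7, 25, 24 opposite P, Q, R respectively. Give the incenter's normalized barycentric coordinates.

(1/8, 25/56, 3/7)

The incenter has barycentric coordinates proportional to the opposite side lengths: (7 : 25 : 24).
Normalizing by 7+25+24 = 56 gives (1/8, 25/56, 3/7).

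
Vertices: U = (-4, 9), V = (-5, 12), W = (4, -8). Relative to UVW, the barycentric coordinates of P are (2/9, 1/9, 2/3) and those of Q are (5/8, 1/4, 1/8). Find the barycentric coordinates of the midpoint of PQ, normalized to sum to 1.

Since both coordinate triples sum to 1, the midpoint's barycentrics are the componentwise average.
(2/9+5/8)/2 = 61/144; similarly 13/72 and 19/48.

(61/144, 13/72, 19/48)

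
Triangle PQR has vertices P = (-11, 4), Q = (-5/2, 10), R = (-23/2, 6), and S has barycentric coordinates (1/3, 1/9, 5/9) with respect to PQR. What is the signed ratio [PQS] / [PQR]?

5/9

The signed ratio [PQS]/[PQR] equals the barycentric coordinate of S at vertex R, which is 5/9.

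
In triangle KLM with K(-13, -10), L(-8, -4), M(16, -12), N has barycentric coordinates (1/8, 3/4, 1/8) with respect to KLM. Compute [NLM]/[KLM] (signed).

1/8

The signed ratio [NLM]/[KLM] equals the barycentric coordinate of N at vertex K, which is 1/8.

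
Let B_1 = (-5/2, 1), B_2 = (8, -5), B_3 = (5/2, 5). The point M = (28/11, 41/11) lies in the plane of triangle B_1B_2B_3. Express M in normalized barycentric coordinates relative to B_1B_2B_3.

Signed area of the reference triangle: [B_1B_2B_3] = ½·((-5/2)·(-5−5) + 8·(5−1) + (5/2)·(1−(-5))) = ½·(25 + 32 + 15) = 36.
[MB_2B_3] = ½·((28/11)·(-5−5) + 8·(5−(41/11)) + (5/2)·(41/11−(-5))) = ½·(-280/11 + 112/11 + 240/11) = 36/11, so the B_1-coordinate is (36/11)/36 = 1/11.
[B_1MB_3] = ½·((-5/2)·(41/11−5) + (28/11)·(5−1) + (5/2)·(1−(41/11))) = ½·(35/11 + 112/11 − 75/11) = 36/11, so the B_2-coordinate is 1/11.
[B_1B_2M] = ½·((-5/2)·(-5−(41/11)) + 8·(41/11−1) + (28/11)·(1−(-5))) = ½·(240/11 + 240/11 + 168/11) = 324/11, so the B_3-coordinate is 9/11.
Check: 1/11 + 1/11 + 9/11 = 1.

(1/11, 1/11, 9/11)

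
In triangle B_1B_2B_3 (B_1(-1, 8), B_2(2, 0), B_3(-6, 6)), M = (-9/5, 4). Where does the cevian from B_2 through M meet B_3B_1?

(-13/3, 20/3)

Barycentric coordinates of M with respect to B_1B_2B_3: (1/5, 2/5, 2/5).
On side B_3B_1 the B_2-coordinate is zero; dropping M's B_2-weight 2/5 and renormalizing the remaining 2/5 : 1/5 gives weights 2/3, 1/3 on B_3, B_1.
N = (2/3)·(-6, 6) + (1/3)·(-1, 8) = (-13/3, 20/3).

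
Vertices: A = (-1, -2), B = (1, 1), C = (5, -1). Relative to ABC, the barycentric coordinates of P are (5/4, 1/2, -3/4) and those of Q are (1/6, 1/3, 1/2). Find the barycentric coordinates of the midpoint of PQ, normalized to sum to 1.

Since both coordinate triples sum to 1, the midpoint's barycentrics are the componentwise average.
(5/4+1/6)/2 = 17/24; similarly 5/12 and -1/8.

(17/24, 5/12, -1/8)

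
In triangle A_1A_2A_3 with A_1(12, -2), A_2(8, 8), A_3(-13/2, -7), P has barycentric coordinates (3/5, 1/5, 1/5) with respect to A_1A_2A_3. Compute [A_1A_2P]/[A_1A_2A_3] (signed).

1/5

The signed ratio [A_1A_2P]/[A_1A_2A_3] equals the barycentric coordinate of P at vertex A_3, which is 1/5.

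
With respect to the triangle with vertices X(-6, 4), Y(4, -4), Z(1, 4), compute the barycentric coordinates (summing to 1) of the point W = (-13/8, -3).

(3/4, 7/8, -5/8)

Signed area of the reference triangle: [XYZ] = ½·((-6)·(-4−4) + 4·(4−4) + 1·(4−(-4))) = ½·(48 + 0 + 8) = 28.
[WYZ] = ½·((-13/8)·(-4−4) + 4·(4−(-3)) + 1·(-3−(-4))) = ½·(13 + 28 + 1) = 21, so the X-coordinate is 21/28 = 3/4.
[XWZ] = ½·((-6)·(-3−4) + (-13/8)·(4−4) + 1·(4−(-3))) = ½·(42 + 0 + 7) = 49/2, so the Y-coordinate is 7/8.
[XYW] = ½·((-6)·(-4−(-3)) + 4·(-3−4) + (-13/8)·(4−(-4))) = ½·(6 − 28 − 13) = -35/2, so the Z-coordinate is -5/8.
Check: 3/4 + 7/8 − 5/8 = 1.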